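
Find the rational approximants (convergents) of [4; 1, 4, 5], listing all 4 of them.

4/1, 5/1, 24/5, 125/26

Using the convergent recurrence p_i = a_i*p_{i-1} + p_{i-2}, q_i = a_i*q_{i-1} + q_{i-2} with p_{-2}=0, p_{-1}=1, q_{-2}=1, q_{-1}=0:
  i=0: a_0=4, p_0 = 4*1 + 0 = 4, q_0 = 4*0 + 1 = 1.
  i=1: a_1=1, p_1 = 1*4 + 1 = 5, q_1 = 1*1 + 0 = 1.
  i=2: a_2=4, p_2 = 4*5 + 4 = 24, q_2 = 4*1 + 1 = 5.
  i=3: a_3=5, p_3 = 5*24 + 5 = 125, q_3 = 5*5 + 1 = 26.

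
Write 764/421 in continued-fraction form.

Run the Euclidean algorithm on 764 and 421; the successive quotients are the partial quotients a_0, a_1, ... (each step inverts the fractional part left over by the previous one):
  764 = 1*421 + 343, so a_0 = 1.
  421 = 1*343 + 78, so a_1 = 1.
  343 = 4*78 + 31, so a_2 = 4.
  78 = 2*31 + 16, so a_3 = 2.
  31 = 1*16 + 15, so a_4 = 1.
  16 = 1*15 + 1, so a_5 = 1.
  15 = 15*1 + 0, so a_6 = 15.
The remainder reaches 0 after 7 divisions, so the expansion has 7 partial quotients, read off in order.

[1; 1, 4, 2, 1, 1, 15]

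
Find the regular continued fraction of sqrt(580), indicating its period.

[24; (12, 48)]

Write x_i = (sqrt(580) + m_i)/d_i with (m_0, d_0) = (0, 1). a_0 = floor(sqrt(580)) = 24, since 24^2 = 576 <= 580 < 625 = 25^2.
Iterate m_{i+1} = d_i*a_i - m_i, d_{i+1} = (580 - m_{i+1}^2)/d_i, a_{i+1} = floor((a_0 + m_{i+1})/d_{i+1}):
  m_1 = 1*24 - 0 = 24, d_1 = (580 - 24^2)/1 = 4/1 = 4, a_1 = floor((24 + 24)/4) = 12.
  m_2 = 4*12 - 24 = 24, d_2 = (580 - 24^2)/4 = 4/4 = 1, a_2 = floor((24 + 24)/1) = 48.
  m_3 = 1*48 - 24 = 24, d_3 = (580 - 24^2)/1 = 4/1 = 4: (m_3, d_3) = (m_1, d_1) = (24, 4), so from here the quotients repeat a_1, a_2; the period length is 2.
Hence the expansion of sqrt(580) is a_0 = 24 followed by the repeating block 12, 48 (period 2).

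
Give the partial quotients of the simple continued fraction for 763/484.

Run the Euclidean algorithm on 763 and 484; the successive quotients are the partial quotients a_0, a_1, ... (each step inverts the fractional part left over by the previous one):
  763 = 1*484 + 279, so a_0 = 1.
  484 = 1*279 + 205, so a_1 = 1.
  279 = 1*205 + 74, so a_2 = 1.
  205 = 2*74 + 57, so a_3 = 2.
  74 = 1*57 + 17, so a_4 = 1.
  57 = 3*17 + 6, so a_5 = 3.
  17 = 2*6 + 5, so a_6 = 2.
  6 = 1*5 + 1, so a_7 = 1.
  5 = 5*1 + 0, so a_8 = 5.
The remainder reaches 0 after 9 divisions, so the expansion has 9 partial quotients, read off in order.

[1; 1, 1, 2, 1, 3, 2, 1, 5]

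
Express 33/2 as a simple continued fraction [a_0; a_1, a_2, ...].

[16; 2]

Run the Euclidean algorithm on 33 and 2; the successive quotients are the partial quotients a_0, a_1, ... (each step inverts the fractional part left over by the previous one):
  33 = 16*2 + 1, so a_0 = 16.
  2 = 2*1 + 0, so a_1 = 2.
The remainder reaches 0 after 2 divisions, so the expansion has 2 partial quotients, read off in order.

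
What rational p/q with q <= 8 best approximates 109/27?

Expand x = 109/27 as a continued fraction with the Euclidean algorithm:
  109 = 4*27 + 1, so a_0 = 4.
  27 = 27*1 + 0, so a_1 = 27.
so x = [4; 27].
Convergents (p_i = a_i*p_{i-1} + p_{i-2}, q_i = a_i*q_{i-1} + q_{i-2} with p_{-2}=0, p_{-1}=1, q_{-2}=1, q_{-1}=0), until the denominator exceeds 8:
  i=0: a_0=4, p_0 = 4*1 + 0 = 4, q_0 = 4*0 + 1 = 1.
  i=1: a_1=27, p_1 = 27*4 + 1 = 109, q_1 = 27*1 + 0 = 27.
q_1 = 27 > 8, so the last convergent with denominator <= 8 is p_0/q_0 = 4/1.
The closest fraction with denominator <= 8 is either p_0/q_0 or the intermediate fraction (k*p_0 + p_{-1})/(k*q_0 + q_{-1}) with the largest k >= 1 whose denominator stays <= 8; these approach x as k grows, and every other convergent or intermediate fraction in range is farther away.
Largest k: floor((8 - q_{-1})/q_0) = floor((8 - 0)/1) = 8 (using the seeds p_{-1} = 1, q_{-1} = 0).
That gives (8*4 + 1)/(8*1 + 0) = 33/8.
Compare the errors: |x - 4/1| = |109*1 - 4*27|/(27*1) = 1/27, and |x - 33/8| = |109*8 - 33*27|/(27*8) = 19/216.
Cross-multiplying, 1*216 = 216 < 513 = 19*27, so 1/27 is smaller: the convergent 4/1 is closer to x than 33/8.

4/1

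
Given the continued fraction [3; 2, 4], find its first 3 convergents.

3/1, 7/2, 31/9

Using the convergent recurrence p_i = a_i*p_{i-1} + p_{i-2}, q_i = a_i*q_{i-1} + q_{i-2} with p_{-2}=0, p_{-1}=1, q_{-2}=1, q_{-1}=0:
  i=0: a_0=3, p_0 = 3*1 + 0 = 3, q_0 = 3*0 + 1 = 1.
  i=1: a_1=2, p_1 = 2*3 + 1 = 7, q_1 = 2*1 + 0 = 2.
  i=2: a_2=4, p_2 = 4*7 + 3 = 31, q_2 = 4*2 + 1 = 9.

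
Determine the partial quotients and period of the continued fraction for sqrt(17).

[4; (8)]

Write x_i = (sqrt(17) + m_i)/d_i with (m_0, d_0) = (0, 1). a_0 = floor(sqrt(17)) = 4, since 4^2 = 16 <= 17 < 25 = 5^2.
Iterate m_{i+1} = d_i*a_i - m_i, d_{i+1} = (17 - m_{i+1}^2)/d_i, a_{i+1} = floor((a_0 + m_{i+1})/d_{i+1}):
  m_1 = 1*4 - 0 = 4, d_1 = (17 - 4^2)/1 = 1/1 = 1, a_1 = floor((4 + 4)/1) = 8.
  m_2 = 1*8 - 4 = 4, d_2 = (17 - 4^2)/1 = 1/1 = 1: (m_2, d_2) = (m_1, d_1) = (4, 1), so from here the quotient a_1 repeats; the period length is 1.
Hence the expansion of sqrt(17) is a_0 = 4 followed by the repeating block 8 (period 1).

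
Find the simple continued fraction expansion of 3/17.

[0; 5, 1, 2]

Run the Euclidean algorithm on 3 and 17; the successive quotients are the partial quotients a_0, a_1, ... (each step inverts the fractional part left over by the previous one):
  3 = 0*17 + 3, so a_0 = 0.
  17 = 5*3 + 2, so a_1 = 5.
  3 = 1*2 + 1, so a_2 = 1.
  2 = 2*1 + 0, so a_3 = 2.
The remainder reaches 0 after 4 divisions, so the expansion has 4 partial quotients, read off in order.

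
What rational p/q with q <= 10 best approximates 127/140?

9/10

Expand x = 127/140 as a continued fraction with the Euclidean algorithm:
  127 = 0*140 + 127, so a_0 = 0.
  140 = 1*127 + 13, so a_1 = 1.
  127 = 9*13 + 10, so a_2 = 9.
  13 = 1*10 + 3, so a_3 = 1.
  10 = 3*3 + 1, so a_4 = 3.
  3 = 3*1 + 0, so a_5 = 3.
so x = [0; 1, 9, 1, 3, 3].
Convergents (p_i = a_i*p_{i-1} + p_{i-2}, q_i = a_i*q_{i-1} + q_{i-2} with p_{-2}=0, p_{-1}=1, q_{-2}=1, q_{-1}=0), until the denominator exceeds 10:
  i=0: a_0=0, p_0 = 0*1 + 0 = 0, q_0 = 0*0 + 1 = 1.
  i=1: a_1=1, p_1 = 1*0 + 1 = 1, q_1 = 1*1 + 0 = 1.
  i=2: a_2=9, p_2 = 9*1 + 0 = 9, q_2 = 9*1 + 1 = 10.
  i=3: a_3=1, p_3 = 1*9 + 1 = 10, q_3 = 1*10 + 1 = 11.
q_3 = 11 > 10, so the last convergent with denominator <= 10 is p_2/q_2 = 9/10.
The closest fraction with denominator <= 10 is either p_2/q_2 or the intermediate fraction (k*p_2 + p_1)/(k*q_2 + q_1) with the largest k >= 1 whose denominator stays <= 10; these approach x as k grows, and every other convergent or intermediate fraction in range is farther away.
Largest k: floor((10 - q_1)/q_2) = floor((10 - 1)/10) = 0.
Since k = 0, no intermediate fraction beyond p_2/q_2 has denominator <= 10, so the convergent 9/10 is the closest (its error is |127*10 - 9*140|/(140*10) = 10/1400).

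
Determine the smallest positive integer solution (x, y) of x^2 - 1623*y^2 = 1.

(x, y) = (53017, 1316)

First expand sqrt(1623) as a continued fraction. With x_i = (sqrt(1623) + m_i)/d_i and (m_0, d_0) = (0, 1): a_0 = floor(sqrt(1623)) = 40, since 40^2 = 1600 <= 1623 < 1681 = 41^2.
Iterate m_{i+1} = d_i*a_i - m_i, d_{i+1} = (1623 - m_{i+1}^2)/d_i, a_{i+1} = floor((a_0 + m_{i+1})/d_{i+1}):
  m_1 = 1*40 - 0 = 40, d_1 = (1623 - 40^2)/1 = 23/1 = 23, a_1 = floor((40 + 40)/23) = 3.
  m_2 = 23*3 - 40 = 29, d_2 = (1623 - 29^2)/23 = 782/23 = 34, a_2 = floor((40 + 29)/34) = 2.
  m_3 = 34*2 - 29 = 39, d_3 = (1623 - 39^2)/34 = 102/34 = 3, a_3 = floor((40 + 39)/3) = 26.
  m_4 = 3*26 - 39 = 39, d_4 = (1623 - 39^2)/3 = 102/3 = 34, a_4 = floor((40 + 39)/34) = 2.
  m_5 = 34*2 - 39 = 29, d_5 = (1623 - 29^2)/34 = 782/34 = 23, a_5 = floor((40 + 29)/23) = 3.
  m_6 = 23*3 - 29 = 40, d_6 = (1623 - 40^2)/23 = 23/23 = 1, a_6 = floor((40 + 40)/1) = 80.
  m_7 = 1*80 - 40 = 40, d_7 = (1623 - 40^2)/1 = 23/1 = 23: (m_7, d_7) = (m_1, d_1) = (40, 23), so from here the quotients repeat a_1, ..., a_6; the period length is 6.
So sqrt(1623) = [40; (3, 2, 26, 2, 3, 80)] with period length k = 6.
k is even, so the fundamental solution of x^2 - 1623y^2 = 1 is (p_{k-1}, q_{k-1}) = (p_5, q_5); compute convergents through index 5.
Convergents (p_i = a_i*p_{i-1} + p_{i-2}, q_i = a_i*q_{i-1} + q_{i-2} with p_{-2}=0, p_{-1}=1, q_{-2}=1, q_{-1}=0):
  i=0: a_0=40, p_0 = 40*1 + 0 = 40, q_0 = 40*0 + 1 = 1.
  i=1: a_1=3, p_1 = 3*40 + 1 = 121, q_1 = 3*1 + 0 = 3.
  i=2: a_2=2, p_2 = 2*121 + 40 = 282, q_2 = 2*3 + 1 = 7.
  i=3: a_3=26, p_3 = 26*282 + 121 = 7453, q_3 = 26*7 + 3 = 185.
  i=4: a_4=2, p_4 = 2*7453 + 282 = 15188, q_4 = 2*185 + 7 = 377.
  i=5: a_5=3, p_5 = 3*15188 + 7453 = 53017, q_5 = 3*377 + 185 = 1316.
Check: 53017^2 - 1623*1316^2 = 2810802289 - 2810802288 = 1, so (x, y) = (53017, 1316) solves the equation, and by the theorem it is the least positive solution.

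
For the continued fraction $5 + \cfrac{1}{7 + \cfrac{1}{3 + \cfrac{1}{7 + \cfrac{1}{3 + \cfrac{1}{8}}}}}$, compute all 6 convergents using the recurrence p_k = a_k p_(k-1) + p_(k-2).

5/1, 36/7, 113/22, 827/161, 2594/505, 21579/4201

Using the convergent recurrence p_i = a_i*p_{i-1} + p_{i-2}, q_i = a_i*q_{i-1} + q_{i-2} with p_{-2}=0, p_{-1}=1, q_{-2}=1, q_{-1}=0:
  i=0: a_0=5, p_0 = 5*1 + 0 = 5, q_0 = 5*0 + 1 = 1.
  i=1: a_1=7, p_1 = 7*5 + 1 = 36, q_1 = 7*1 + 0 = 7.
  i=2: a_2=3, p_2 = 3*36 + 5 = 113, q_2 = 3*7 + 1 = 22.
  i=3: a_3=7, p_3 = 7*113 + 36 = 827, q_3 = 7*22 + 7 = 161.
  i=4: a_4=3, p_4 = 3*827 + 113 = 2594, q_4 = 3*161 + 22 = 505.
  i=5: a_5=8, p_5 = 8*2594 + 827 = 21579, q_5 = 8*505 + 161 = 4201.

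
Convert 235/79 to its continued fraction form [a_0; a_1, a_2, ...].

[2; 1, 38, 2]

Run the Euclidean algorithm on 235 and 79; the successive quotients are the partial quotients a_0, a_1, ... (each step inverts the fractional part left over by the previous one):
  235 = 2*79 + 77, so a_0 = 2.
  79 = 1*77 + 2, so a_1 = 1.
  77 = 38*2 + 1, so a_2 = 38.
  2 = 2*1 + 0, so a_3 = 2.
The remainder reaches 0 after 4 divisions, so the expansion has 4 partial quotients, read off in order.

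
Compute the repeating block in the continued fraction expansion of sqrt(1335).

Write x_i = (sqrt(1335) + m_i)/d_i with (m_0, d_0) = (0, 1). a_0 = floor(sqrt(1335)) = 36, since 36^2 = 1296 <= 1335 < 1369 = 37^2.
Iterate m_{i+1} = d_i*a_i - m_i, d_{i+1} = (1335 - m_{i+1}^2)/d_i, a_{i+1} = floor((a_0 + m_{i+1})/d_{i+1}):
  m_1 = 1*36 - 0 = 36, d_1 = (1335 - 36^2)/1 = 39/1 = 39, a_1 = floor((36 + 36)/39) = 1.
  m_2 = 39*1 - 36 = 3, d_2 = (1335 - 3^2)/39 = 1326/39 = 34, a_2 = floor((36 + 3)/34) = 1.
  m_3 = 34*1 - 3 = 31, d_3 = (1335 - 31^2)/34 = 374/34 = 11, a_3 = floor((36 + 31)/11) = 6.
  m_4 = 11*6 - 31 = 35, d_4 = (1335 - 35^2)/11 = 110/11 = 10, a_4 = floor((36 + 35)/10) = 7.
  m_5 = 10*7 - 35 = 35, d_5 = (1335 - 35^2)/10 = 110/10 = 11, a_5 = floor((36 + 35)/11) = 6.
  m_6 = 11*6 - 35 = 31, d_6 = (1335 - 31^2)/11 = 374/11 = 34, a_6 = floor((36 + 31)/34) = 1.
  m_7 = 34*1 - 31 = 3, d_7 = (1335 - 3^2)/34 = 1326/34 = 39, a_7 = floor((36 + 3)/39) = 1.
  m_8 = 39*1 - 3 = 36, d_8 = (1335 - 36^2)/39 = 39/39 = 1, a_8 = floor((36 + 36)/1) = 72.
  m_9 = 1*72 - 36 = 36, d_9 = (1335 - 36^2)/1 = 39/1 = 39: (m_9, d_9) = (m_1, d_1) = (36, 39), so from here the quotients repeat a_1, ..., a_8; the period length is 8.
Hence the expansion of sqrt(1335) is a_0 = 36 followed by the repeating block 1, 1, 6, 7, 6, 1, 1, 72 (period 8).

[36; (1, 1, 6, 7, 6, 1, 1, 72)]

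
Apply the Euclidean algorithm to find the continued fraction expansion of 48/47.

[1; 47]

Run the Euclidean algorithm on 48 and 47; the successive quotients are the partial quotients a_0, a_1, ... (each step inverts the fractional part left over by the previous one):
  48 = 1*47 + 1, so a_0 = 1.
  47 = 47*1 + 0, so a_1 = 47.
The remainder reaches 0 after 2 divisions, so the expansion has 2 partial quotients, read off in order.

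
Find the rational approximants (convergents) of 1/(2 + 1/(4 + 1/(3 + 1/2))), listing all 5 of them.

0/1, 1/2, 4/9, 13/29, 30/67

Using the convergent recurrence p_i = a_i*p_{i-1} + p_{i-2}, q_i = a_i*q_{i-1} + q_{i-2} with p_{-2}=0, p_{-1}=1, q_{-2}=1, q_{-1}=0:
  i=0: a_0=0, p_0 = 0*1 + 0 = 0, q_0 = 0*0 + 1 = 1.
  i=1: a_1=2, p_1 = 2*0 + 1 = 1, q_1 = 2*1 + 0 = 2.
  i=2: a_2=4, p_2 = 4*1 + 0 = 4, q_2 = 4*2 + 1 = 9.
  i=3: a_3=3, p_3 = 3*4 + 1 = 13, q_3 = 3*9 + 2 = 29.
  i=4: a_4=2, p_4 = 2*13 + 4 = 30, q_4 = 2*29 + 9 = 67.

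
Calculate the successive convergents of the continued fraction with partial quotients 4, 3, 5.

Using the convergent recurrence p_i = a_i*p_{i-1} + p_{i-2}, q_i = a_i*q_{i-1} + q_{i-2} with p_{-2}=0, p_{-1}=1, q_{-2}=1, q_{-1}=0:
  i=0: a_0=4, p_0 = 4*1 + 0 = 4, q_0 = 4*0 + 1 = 1.
  i=1: a_1=3, p_1 = 3*4 + 1 = 13, q_1 = 3*1 + 0 = 3.
  i=2: a_2=5, p_2 = 5*13 + 4 = 69, q_2 = 5*3 + 1 = 16.

4/1, 13/3, 69/16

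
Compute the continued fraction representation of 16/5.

Run the Euclidean algorithm on 16 and 5; the successive quotients are the partial quotients a_0, a_1, ... (each step inverts the fractional part left over by the previous one):
  16 = 3*5 + 1, so a_0 = 3.
  5 = 5*1 + 0, so a_1 = 5.
The remainder reaches 0 after 2 divisions, so the expansion has 2 partial quotients, read off in order.

[3; 5]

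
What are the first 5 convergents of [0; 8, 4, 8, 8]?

Using the convergent recurrence p_i = a_i*p_{i-1} + p_{i-2}, q_i = a_i*q_{i-1} + q_{i-2} with p_{-2}=0, p_{-1}=1, q_{-2}=1, q_{-1}=0:
  i=0: a_0=0, p_0 = 0*1 + 0 = 0, q_0 = 0*0 + 1 = 1.
  i=1: a_1=8, p_1 = 8*0 + 1 = 1, q_1 = 8*1 + 0 = 8.
  i=2: a_2=4, p_2 = 4*1 + 0 = 4, q_2 = 4*8 + 1 = 33.
  i=3: a_3=8, p_3 = 8*4 + 1 = 33, q_3 = 8*33 + 8 = 272.
  i=4: a_4=8, p_4 = 8*33 + 4 = 268, q_4 = 8*272 + 33 = 2209.

0/1, 1/8, 4/33, 33/272, 268/2209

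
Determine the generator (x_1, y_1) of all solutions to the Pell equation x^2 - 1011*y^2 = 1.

First expand sqrt(1011) as a continued fraction. With x_i = (sqrt(1011) + m_i)/d_i and (m_0, d_0) = (0, 1): a_0 = floor(sqrt(1011)) = 31, since 31^2 = 961 <= 1011 < 1024 = 32^2.
Iterate m_{i+1} = d_i*a_i - m_i, d_{i+1} = (1011 - m_{i+1}^2)/d_i, a_{i+1} = floor((a_0 + m_{i+1})/d_{i+1}):
  m_1 = 1*31 - 0 = 31, d_1 = (1011 - 31^2)/1 = 50/1 = 50, a_1 = floor((31 + 31)/50) = 1.
  m_2 = 50*1 - 31 = 19, d_2 = (1011 - 19^2)/50 = 650/50 = 13, a_2 = floor((31 + 19)/13) = 3.
  m_3 = 13*3 - 19 = 20, d_3 = (1011 - 20^2)/13 = 611/13 = 47, a_3 = floor((31 + 20)/47) = 1.
  m_4 = 47*1 - 20 = 27, d_4 = (1011 - 27^2)/47 = 282/47 = 6, a_4 = floor((31 + 27)/6) = 9.
  m_5 = 6*9 - 27 = 27, d_5 = (1011 - 27^2)/6 = 282/6 = 47, a_5 = floor((31 + 27)/47) = 1.
  m_6 = 47*1 - 27 = 20, d_6 = (1011 - 20^2)/47 = 611/47 = 13, a_6 = floor((31 + 20)/13) = 3.
  m_7 = 13*3 - 20 = 19, d_7 = (1011 - 19^2)/13 = 650/13 = 50, a_7 = floor((31 + 19)/50) = 1.
  m_8 = 50*1 - 19 = 31, d_8 = (1011 - 31^2)/50 = 50/50 = 1, a_8 = floor((31 + 31)/1) = 62.
  m_9 = 1*62 - 31 = 31, d_9 = (1011 - 31^2)/1 = 50/1 = 50: (m_9, d_9) = (m_1, d_1) = (31, 50), so from here the quotients repeat a_1, ..., a_8; the period length is 8.
So sqrt(1011) = [31; (1, 3, 1, 9, 1, 3, 1, 62)] with period length k = 8.
k is even, so the fundamental solution of x^2 - 1011y^2 = 1 is (p_{k-1}, q_{k-1}) = (p_7, q_7); compute convergents through index 7.
Convergents (p_i = a_i*p_{i-1} + p_{i-2}, q_i = a_i*q_{i-1} + q_{i-2} with p_{-2}=0, p_{-1}=1, q_{-2}=1, q_{-1}=0):
  i=0: a_0=31, p_0 = 31*1 + 0 = 31, q_0 = 31*0 + 1 = 1.
  i=1: a_1=1, p_1 = 1*31 + 1 = 32, q_1 = 1*1 + 0 = 1.
  i=2: a_2=3, p_2 = 3*32 + 31 = 127, q_2 = 3*1 + 1 = 4.
  i=3: a_3=1, p_3 = 1*127 + 32 = 159, q_3 = 1*4 + 1 = 5.
  i=4: a_4=9, p_4 = 9*159 + 127 = 1558, q_4 = 9*5 + 4 = 49.
  i=5: a_5=1, p_5 = 1*1558 + 159 = 1717, q_5 = 1*49 + 5 = 54.
  i=6: a_6=3, p_6 = 3*1717 + 1558 = 6709, q_6 = 3*54 + 49 = 211.
  i=7: a_7=1, p_7 = 1*6709 + 1717 = 8426, q_7 = 1*211 + 54 = 265.
Check: 8426^2 - 1011*265^2 = 70997476 - 70997475 = 1, so (x, y) = (8426, 265) solves the equation, and by the theorem it is the least positive solution.

(x, y) = (8426, 265)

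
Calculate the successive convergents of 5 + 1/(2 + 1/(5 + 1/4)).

Using the convergent recurrence p_i = a_i*p_{i-1} + p_{i-2}, q_i = a_i*q_{i-1} + q_{i-2} with p_{-2}=0, p_{-1}=1, q_{-2}=1, q_{-1}=0:
  i=0: a_0=5, p_0 = 5*1 + 0 = 5, q_0 = 5*0 + 1 = 1.
  i=1: a_1=2, p_1 = 2*5 + 1 = 11, q_1 = 2*1 + 0 = 2.
  i=2: a_2=5, p_2 = 5*11 + 5 = 60, q_2 = 5*2 + 1 = 11.
  i=3: a_3=4, p_3 = 4*60 + 11 = 251, q_3 = 4*11 + 2 = 46.

5/1, 11/2, 60/11, 251/46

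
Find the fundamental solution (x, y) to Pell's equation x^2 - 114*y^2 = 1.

(x, y) = (1025, 96)

First expand sqrt(114) as a continued fraction. With x_i = (sqrt(114) + m_i)/d_i and (m_0, d_0) = (0, 1): a_0 = floor(sqrt(114)) = 10, since 10^2 = 100 <= 114 < 121 = 11^2.
Iterate m_{i+1} = d_i*a_i - m_i, d_{i+1} = (114 - m_{i+1}^2)/d_i, a_{i+1} = floor((a_0 + m_{i+1})/d_{i+1}):
  m_1 = 1*10 - 0 = 10, d_1 = (114 - 10^2)/1 = 14/1 = 14, a_1 = floor((10 + 10)/14) = 1.
  m_2 = 14*1 - 10 = 4, d_2 = (114 - 4^2)/14 = 98/14 = 7, a_2 = floor((10 + 4)/7) = 2.
  m_3 = 7*2 - 4 = 10, d_3 = (114 - 10^2)/7 = 14/7 = 2, a_3 = floor((10 + 10)/2) = 10.
  m_4 = 2*10 - 10 = 10, d_4 = (114 - 10^2)/2 = 14/2 = 7, a_4 = floor((10 + 10)/7) = 2.
  m_5 = 7*2 - 10 = 4, d_5 = (114 - 4^2)/7 = 98/7 = 14, a_5 = floor((10 + 4)/14) = 1.
  m_6 = 14*1 - 4 = 10, d_6 = (114 - 10^2)/14 = 14/14 = 1, a_6 = floor((10 + 10)/1) = 20.
  m_7 = 1*20 - 10 = 10, d_7 = (114 - 10^2)/1 = 14/1 = 14: (m_7, d_7) = (m_1, d_1) = (10, 14), so from here the quotients repeat a_1, ..., a_6; the period length is 6.
So sqrt(114) = [10; (1, 2, 10, 2, 1, 20)] with period length k = 6.
k is even, so the fundamental solution of x^2 - 114y^2 = 1 is (p_{k-1}, q_{k-1}) = (p_5, q_5); compute convergents through index 5.
Convergents (p_i = a_i*p_{i-1} + p_{i-2}, q_i = a_i*q_{i-1} + q_{i-2} with p_{-2}=0, p_{-1}=1, q_{-2}=1, q_{-1}=0):
  i=0: a_0=10, p_0 = 10*1 + 0 = 10, q_0 = 10*0 + 1 = 1.
  i=1: a_1=1, p_1 = 1*10 + 1 = 11, q_1 = 1*1 + 0 = 1.
  i=2: a_2=2, p_2 = 2*11 + 10 = 32, q_2 = 2*1 + 1 = 3.
  i=3: a_3=10, p_3 = 10*32 + 11 = 331, q_3 = 10*3 + 1 = 31.
  i=4: a_4=2, p_4 = 2*331 + 32 = 694, q_4 = 2*31 + 3 = 65.
  i=5: a_5=1, p_5 = 1*694 + 331 = 1025, q_5 = 1*65 + 31 = 96.
Check: 1025^2 - 114*96^2 = 1050625 - 1050624 = 1, so (x, y) = (1025, 96) solves the equation, and by the theorem it is the least positive solution.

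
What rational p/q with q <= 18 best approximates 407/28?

218/15

Expand x = 407/28 as a continued fraction with the Euclidean algorithm:
  407 = 14*28 + 15, so a_0 = 14.
  28 = 1*15 + 13, so a_1 = 1.
  15 = 1*13 + 2, so a_2 = 1.
  13 = 6*2 + 1, so a_3 = 6.
  2 = 2*1 + 0, so a_4 = 2.
so x = [14; 1, 1, 6, 2].
Convergents (p_i = a_i*p_{i-1} + p_{i-2}, q_i = a_i*q_{i-1} + q_{i-2} with p_{-2}=0, p_{-1}=1, q_{-2}=1, q_{-1}=0), until the denominator exceeds 18:
  i=0: a_0=14, p_0 = 14*1 + 0 = 14, q_0 = 14*0 + 1 = 1.
  i=1: a_1=1, p_1 = 1*14 + 1 = 15, q_1 = 1*1 + 0 = 1.
  i=2: a_2=1, p_2 = 1*15 + 14 = 29, q_2 = 1*1 + 1 = 2.
  i=3: a_3=6, p_3 = 6*29 + 15 = 189, q_3 = 6*2 + 1 = 13.
  i=4: a_4=2, p_4 = 2*189 + 29 = 407, q_4 = 2*13 + 2 = 28.
q_4 = 28 > 18, so the last convergent with denominator <= 18 is p_3/q_3 = 189/13.
The closest fraction with denominator <= 18 is either p_3/q_3 or the intermediate fraction (k*p_3 + p_2)/(k*q_3 + q_2) with the largest k >= 1 whose denominator stays <= 18; these approach x as k grows, and every other convergent or intermediate fraction in range is farther away.
Largest k: floor((18 - q_2)/q_3) = floor((18 - 2)/13) = 1.
That gives (1*189 + 29)/(1*13 + 2) = 218/15.
Compare the errors: |x - 189/13| = |407*13 - 189*28|/(28*13) = 1/364, and |x - 218/15| = |407*15 - 218*28|/(28*15) = 1/420.
Cross-multiplying, 1*364 = 364 < 420 = 1*420, so 1/420 is smaller: the intermediate fraction 218/15 is closer to x than 189/13.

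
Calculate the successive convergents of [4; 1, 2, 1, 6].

Using the convergent recurrence p_i = a_i*p_{i-1} + p_{i-2}, q_i = a_i*q_{i-1} + q_{i-2} with p_{-2}=0, p_{-1}=1, q_{-2}=1, q_{-1}=0:
  i=0: a_0=4, p_0 = 4*1 + 0 = 4, q_0 = 4*0 + 1 = 1.
  i=1: a_1=1, p_1 = 1*4 + 1 = 5, q_1 = 1*1 + 0 = 1.
  i=2: a_2=2, p_2 = 2*5 + 4 = 14, q_2 = 2*1 + 1 = 3.
  i=3: a_3=1, p_3 = 1*14 + 5 = 19, q_3 = 1*3 + 1 = 4.
  i=4: a_4=6, p_4 = 6*19 + 14 = 128, q_4 = 6*4 + 3 = 27.

4/1, 5/1, 14/3, 19/4, 128/27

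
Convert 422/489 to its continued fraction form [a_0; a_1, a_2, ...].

[0; 1, 6, 3, 2, 1, 6]

Run the Euclidean algorithm on 422 and 489; the successive quotients are the partial quotients a_0, a_1, ... (each step inverts the fractional part left over by the previous one):
  422 = 0*489 + 422, so a_0 = 0.
  489 = 1*422 + 67, so a_1 = 1.
  422 = 6*67 + 20, so a_2 = 6.
  67 = 3*20 + 7, so a_3 = 3.
  20 = 2*7 + 6, so a_4 = 2.
  7 = 1*6 + 1, so a_5 = 1.
  6 = 6*1 + 0, so a_6 = 6.
The remainder reaches 0 after 7 divisions, so the expansion has 7 partial quotients, read off in order.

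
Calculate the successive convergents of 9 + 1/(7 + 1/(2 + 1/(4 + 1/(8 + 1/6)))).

Using the convergent recurrence p_i = a_i*p_{i-1} + p_{i-2}, q_i = a_i*q_{i-1} + q_{i-2} with p_{-2}=0, p_{-1}=1, q_{-2}=1, q_{-1}=0:
  i=0: a_0=9, p_0 = 9*1 + 0 = 9, q_0 = 9*0 + 1 = 1.
  i=1: a_1=7, p_1 = 7*9 + 1 = 64, q_1 = 7*1 + 0 = 7.
  i=2: a_2=2, p_2 = 2*64 + 9 = 137, q_2 = 2*7 + 1 = 15.
  i=3: a_3=4, p_3 = 4*137 + 64 = 612, q_3 = 4*15 + 7 = 67.
  i=4: a_4=8, p_4 = 8*612 + 137 = 5033, q_4 = 8*67 + 15 = 551.
  i=5: a_5=6, p_5 = 6*5033 + 612 = 30810, q_5 = 6*551 + 67 = 3373.

9/1, 64/7, 137/15, 612/67, 5033/551, 30810/3373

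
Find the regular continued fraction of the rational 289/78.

[3; 1, 2, 2, 1, 1, 4]

Run the Euclidean algorithm on 289 and 78; the successive quotients are the partial quotients a_0, a_1, ... (each step inverts the fractional part left over by the previous one):
  289 = 3*78 + 55, so a_0 = 3.
  78 = 1*55 + 23, so a_1 = 1.
  55 = 2*23 + 9, so a_2 = 2.
  23 = 2*9 + 5, so a_3 = 2.
  9 = 1*5 + 4, so a_4 = 1.
  5 = 1*4 + 1, so a_5 = 1.
  4 = 4*1 + 0, so a_6 = 4.
The remainder reaches 0 after 7 divisions, so the expansion has 7 partial quotients, read off in order.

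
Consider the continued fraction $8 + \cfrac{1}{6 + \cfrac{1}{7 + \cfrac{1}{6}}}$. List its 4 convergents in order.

Using the convergent recurrence p_i = a_i*p_{i-1} + p_{i-2}, q_i = a_i*q_{i-1} + q_{i-2} with p_{-2}=0, p_{-1}=1, q_{-2}=1, q_{-1}=0:
  i=0: a_0=8, p_0 = 8*1 + 0 = 8, q_0 = 8*0 + 1 = 1.
  i=1: a_1=6, p_1 = 6*8 + 1 = 49, q_1 = 6*1 + 0 = 6.
  i=2: a_2=7, p_2 = 7*49 + 8 = 351, q_2 = 7*6 + 1 = 43.
  i=3: a_3=6, p_3 = 6*351 + 49 = 2155, q_3 = 6*43 + 6 = 264.

8/1, 49/6, 351/43, 2155/264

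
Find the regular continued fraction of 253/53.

Run the Euclidean algorithm on 253 and 53; the successive quotients are the partial quotients a_0, a_1, ... (each step inverts the fractional part left over by the previous one):
  253 = 4*53 + 41, so a_0 = 4.
  53 = 1*41 + 12, so a_1 = 1.
  41 = 3*12 + 5, so a_2 = 3.
  12 = 2*5 + 2, so a_3 = 2.
  5 = 2*2 + 1, so a_4 = 2.
  2 = 2*1 + 0, so a_5 = 2.
The remainder reaches 0 after 6 divisions, so the expansion has 6 partial quotients, read off in order.

[4; 1, 3, 2, 2, 2]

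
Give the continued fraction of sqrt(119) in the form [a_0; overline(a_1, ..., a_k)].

[10; overline(1, 9, 1, 20)]

Write x_i = (sqrt(119) + m_i)/d_i with (m_0, d_0) = (0, 1). a_0 = floor(sqrt(119)) = 10, since 10^2 = 100 <= 119 < 121 = 11^2.
Iterate m_{i+1} = d_i*a_i - m_i, d_{i+1} = (119 - m_{i+1}^2)/d_i, a_{i+1} = floor((a_0 + m_{i+1})/d_{i+1}):
  m_1 = 1*10 - 0 = 10, d_1 = (119 - 10^2)/1 = 19/1 = 19, a_1 = floor((10 + 10)/19) = 1.
  m_2 = 19*1 - 10 = 9, d_2 = (119 - 9^2)/19 = 38/19 = 2, a_2 = floor((10 + 9)/2) = 9.
  m_3 = 2*9 - 9 = 9, d_3 = (119 - 9^2)/2 = 38/2 = 19, a_3 = floor((10 + 9)/19) = 1.
  m_4 = 19*1 - 9 = 10, d_4 = (119 - 10^2)/19 = 19/19 = 1, a_4 = floor((10 + 10)/1) = 20.
  m_5 = 1*20 - 10 = 10, d_5 = (119 - 10^2)/1 = 19/1 = 19: (m_5, d_5) = (m_1, d_1) = (10, 19), so from here the quotients repeat a_1, ..., a_4; the period length is 4.
Hence the expansion of sqrt(119) is a_0 = 10 followed by the repeating block 1, 9, 1, 20 (period 4).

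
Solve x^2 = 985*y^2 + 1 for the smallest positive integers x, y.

(x, y) = (332929, 10608)

First expand sqrt(985) as a continued fraction. With x_i = (sqrt(985) + m_i)/d_i and (m_0, d_0) = (0, 1): a_0 = floor(sqrt(985)) = 31, since 31^2 = 961 <= 985 < 1024 = 32^2.
Iterate m_{i+1} = d_i*a_i - m_i, d_{i+1} = (985 - m_{i+1}^2)/d_i, a_{i+1} = floor((a_0 + m_{i+1})/d_{i+1}):
  m_1 = 1*31 - 0 = 31, d_1 = (985 - 31^2)/1 = 24/1 = 24, a_1 = floor((31 + 31)/24) = 2.
  m_2 = 24*2 - 31 = 17, d_2 = (985 - 17^2)/24 = 696/24 = 29, a_2 = floor((31 + 17)/29) = 1.
  m_3 = 29*1 - 17 = 12, d_3 = (985 - 12^2)/29 = 841/29 = 29, a_3 = floor((31 + 12)/29) = 1.
  m_4 = 29*1 - 12 = 17, d_4 = (985 - 17^2)/29 = 696/29 = 24, a_4 = floor((31 + 17)/24) = 2.
  m_5 = 24*2 - 17 = 31, d_5 = (985 - 31^2)/24 = 24/24 = 1, a_5 = floor((31 + 31)/1) = 62.
  m_6 = 1*62 - 31 = 31, d_6 = (985 - 31^2)/1 = 24/1 = 24: (m_6, d_6) = (m_1, d_1) = (31, 24), so from here the quotients repeat a_1, ..., a_5; the period length is 5.
So sqrt(985) = [31; (2, 1, 1, 2, 62)] with period length k = 5.
k is odd, so (p_{k-1}, q_{k-1}) only solves x^2 - 985y^2 = -1 and the fundamental solution of x^2 - 985y^2 = 1 is (p_{2k-1}, q_{2k-1}) = (p_9, q_9); compute convergents through index 9, running through the period twice.
Convergents (p_i = a_i*p_{i-1} + p_{i-2}, q_i = a_i*q_{i-1} + q_{i-2} with p_{-2}=0, p_{-1}=1, q_{-2}=1, q_{-1}=0):
  i=0: a_0=31, p_0 = 31*1 + 0 = 31, q_0 = 31*0 + 1 = 1.
  i=1: a_1=2, p_1 = 2*31 + 1 = 63, q_1 = 2*1 + 0 = 2.
  i=2: a_2=1, p_2 = 1*63 + 31 = 94, q_2 = 1*2 + 1 = 3.
  i=3: a_3=1, p_3 = 1*94 + 63 = 157, q_3 = 1*3 + 2 = 5.
  i=4: a_4=2, p_4 = 2*157 + 94 = 408, q_4 = 2*5 + 3 = 13.
  i=5: a_5=62, p_5 = 62*408 + 157 = 25453, q_5 = 62*13 + 5 = 811.
  i=6: a_6=2, p_6 = 2*25453 + 408 = 51314, q_6 = 2*811 + 13 = 1635.
  i=7: a_7=1, p_7 = 1*51314 + 25453 = 76767, q_7 = 1*1635 + 811 = 2446.
  i=8: a_8=1, p_8 = 1*76767 + 51314 = 128081, q_8 = 1*2446 + 1635 = 4081.
  i=9: a_9=2, p_9 = 2*128081 + 76767 = 332929, q_9 = 2*4081 + 2446 = 10608.
Indeed p_4^2 - 985*q_4^2 = 166464 - 166465 = -1, not +1.
Check: 332929^2 - 985*10608^2 = 110841719041 - 110841719040 = 1, so (x, y) = (332929, 10608) solves the equation, and by the theorem it is the least positive solution.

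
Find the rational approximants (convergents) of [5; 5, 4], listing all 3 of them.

5/1, 26/5, 109/21

Using the convergent recurrence p_i = a_i*p_{i-1} + p_{i-2}, q_i = a_i*q_{i-1} + q_{i-2} with p_{-2}=0, p_{-1}=1, q_{-2}=1, q_{-1}=0:
  i=0: a_0=5, p_0 = 5*1 + 0 = 5, q_0 = 5*0 + 1 = 1.
  i=1: a_1=5, p_1 = 5*5 + 1 = 26, q_1 = 5*1 + 0 = 5.
  i=2: a_2=4, p_2 = 4*26 + 5 = 109, q_2 = 4*5 + 1 = 21.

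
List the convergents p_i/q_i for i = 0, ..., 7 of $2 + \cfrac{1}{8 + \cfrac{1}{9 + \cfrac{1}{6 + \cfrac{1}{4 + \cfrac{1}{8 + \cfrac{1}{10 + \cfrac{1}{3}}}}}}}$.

Using the convergent recurrence p_i = a_i*p_{i-1} + p_{i-2}, q_i = a_i*q_{i-1} + q_{i-2} with p_{-2}=0, p_{-1}=1, q_{-2}=1, q_{-1}=0:
  i=0: a_0=2, p_0 = 2*1 + 0 = 2, q_0 = 2*0 + 1 = 1.
  i=1: a_1=8, p_1 = 8*2 + 1 = 17, q_1 = 8*1 + 0 = 8.
  i=2: a_2=9, p_2 = 9*17 + 2 = 155, q_2 = 9*8 + 1 = 73.
  i=3: a_3=6, p_3 = 6*155 + 17 = 947, q_3 = 6*73 + 8 = 446.
  i=4: a_4=4, p_4 = 4*947 + 155 = 3943, q_4 = 4*446 + 73 = 1857.
  i=5: a_5=8, p_5 = 8*3943 + 947 = 32491, q_5 = 8*1857 + 446 = 15302.
  i=6: a_6=10, p_6 = 10*32491 + 3943 = 328853, q_6 = 10*15302 + 1857 = 154877.
  i=7: a_7=3, p_7 = 3*328853 + 32491 = 1019050, q_7 = 3*154877 + 15302 = 479933.

2/1, 17/8, 155/73, 947/446, 3943/1857, 32491/15302, 328853/154877, 1019050/479933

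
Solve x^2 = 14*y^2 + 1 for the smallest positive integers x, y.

(x, y) = (15, 4)

First expand sqrt(14) as a continued fraction. With x_i = (sqrt(14) + m_i)/d_i and (m_0, d_0) = (0, 1): a_0 = floor(sqrt(14)) = 3, since 3^2 = 9 <= 14 < 16 = 4^2.
Iterate m_{i+1} = d_i*a_i - m_i, d_{i+1} = (14 - m_{i+1}^2)/d_i, a_{i+1} = floor((a_0 + m_{i+1})/d_{i+1}):
  m_1 = 1*3 - 0 = 3, d_1 = (14 - 3^2)/1 = 5/1 = 5, a_1 = floor((3 + 3)/5) = 1.
  m_2 = 5*1 - 3 = 2, d_2 = (14 - 2^2)/5 = 10/5 = 2, a_2 = floor((3 + 2)/2) = 2.
  m_3 = 2*2 - 2 = 2, d_3 = (14 - 2^2)/2 = 10/2 = 5, a_3 = floor((3 + 2)/5) = 1.
  m_4 = 5*1 - 2 = 3, d_4 = (14 - 3^2)/5 = 5/5 = 1, a_4 = floor((3 + 3)/1) = 6.
  m_5 = 1*6 - 3 = 3, d_5 = (14 - 3^2)/1 = 5/1 = 5: (m_5, d_5) = (m_1, d_1) = (3, 5), so from here the quotients repeat a_1, ..., a_4; the period length is 4.
So sqrt(14) = [3; (1, 2, 1, 6)] with period length k = 4.
k is even, so the fundamental solution of x^2 - 14y^2 = 1 is (p_{k-1}, q_{k-1}) = (p_3, q_3); compute convergents through index 3.
Convergents (p_i = a_i*p_{i-1} + p_{i-2}, q_i = a_i*q_{i-1} + q_{i-2} with p_{-2}=0, p_{-1}=1, q_{-2}=1, q_{-1}=0):
  i=0: a_0=3, p_0 = 3*1 + 0 = 3, q_0 = 3*0 + 1 = 1.
  i=1: a_1=1, p_1 = 1*3 + 1 = 4, q_1 = 1*1 + 0 = 1.
  i=2: a_2=2, p_2 = 2*4 + 3 = 11, q_2 = 2*1 + 1 = 3.
  i=3: a_3=1, p_3 = 1*11 + 4 = 15, q_3 = 1*3 + 1 = 4.
Check: 15^2 - 14*4^2 = 225 - 224 = 1, so (x, y) = (15, 4) solves the equation, and by the theorem it is the least positive solution.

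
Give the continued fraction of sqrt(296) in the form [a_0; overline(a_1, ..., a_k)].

[17; overline(4, 1, 7, 1, 4, 34)]

Write x_i = (sqrt(296) + m_i)/d_i with (m_0, d_0) = (0, 1). a_0 = floor(sqrt(296)) = 17, since 17^2 = 289 <= 296 < 324 = 18^2.
Iterate m_{i+1} = d_i*a_i - m_i, d_{i+1} = (296 - m_{i+1}^2)/d_i, a_{i+1} = floor((a_0 + m_{i+1})/d_{i+1}):
  m_1 = 1*17 - 0 = 17, d_1 = (296 - 17^2)/1 = 7/1 = 7, a_1 = floor((17 + 17)/7) = 4.
  m_2 = 7*4 - 17 = 11, d_2 = (296 - 11^2)/7 = 175/7 = 25, a_2 = floor((17 + 11)/25) = 1.
  m_3 = 25*1 - 11 = 14, d_3 = (296 - 14^2)/25 = 100/25 = 4, a_3 = floor((17 + 14)/4) = 7.
  m_4 = 4*7 - 14 = 14, d_4 = (296 - 14^2)/4 = 100/4 = 25, a_4 = floor((17 + 14)/25) = 1.
  m_5 = 25*1 - 14 = 11, d_5 = (296 - 11^2)/25 = 175/25 = 7, a_5 = floor((17 + 11)/7) = 4.
  m_6 = 7*4 - 11 = 17, d_6 = (296 - 17^2)/7 = 7/7 = 1, a_6 = floor((17 + 17)/1) = 34.
  m_7 = 1*34 - 17 = 17, d_7 = (296 - 17^2)/1 = 7/1 = 7: (m_7, d_7) = (m_1, d_1) = (17, 7), so from here the quotients repeat a_1, ..., a_6; the period length is 6.
Hence the expansion of sqrt(296) is a_0 = 17 followed by the repeating block 4, 1, 7, 1, 4, 34 (period 6).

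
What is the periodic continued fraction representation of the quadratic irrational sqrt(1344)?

[36; (1, 1, 1, 17, 1, 1, 1, 72)]

Write x_i = (sqrt(1344) + m_i)/d_i with (m_0, d_0) = (0, 1). a_0 = floor(sqrt(1344)) = 36, since 36^2 = 1296 <= 1344 < 1369 = 37^2.
Iterate m_{i+1} = d_i*a_i - m_i, d_{i+1} = (1344 - m_{i+1}^2)/d_i, a_{i+1} = floor((a_0 + m_{i+1})/d_{i+1}):
  m_1 = 1*36 - 0 = 36, d_1 = (1344 - 36^2)/1 = 48/1 = 48, a_1 = floor((36 + 36)/48) = 1.
  m_2 = 48*1 - 36 = 12, d_2 = (1344 - 12^2)/48 = 1200/48 = 25, a_2 = floor((36 + 12)/25) = 1.
  m_3 = 25*1 - 12 = 13, d_3 = (1344 - 13^2)/25 = 1175/25 = 47, a_3 = floor((36 + 13)/47) = 1.
  m_4 = 47*1 - 13 = 34, d_4 = (1344 - 34^2)/47 = 188/47 = 4, a_4 = floor((36 + 34)/4) = 17.
  m_5 = 4*17 - 34 = 34, d_5 = (1344 - 34^2)/4 = 188/4 = 47, a_5 = floor((36 + 34)/47) = 1.
  m_6 = 47*1 - 34 = 13, d_6 = (1344 - 13^2)/47 = 1175/47 = 25, a_6 = floor((36 + 13)/25) = 1.
  m_7 = 25*1 - 13 = 12, d_7 = (1344 - 12^2)/25 = 1200/25 = 48, a_7 = floor((36 + 12)/48) = 1.
  m_8 = 48*1 - 12 = 36, d_8 = (1344 - 36^2)/48 = 48/48 = 1, a_8 = floor((36 + 36)/1) = 72.
  m_9 = 1*72 - 36 = 36, d_9 = (1344 - 36^2)/1 = 48/1 = 48: (m_9, d_9) = (m_1, d_1) = (36, 48), so from here the quotients repeat a_1, ..., a_8; the period length is 8.
Hence the expansion of sqrt(1344) is a_0 = 36 followed by the repeating block 1, 1, 1, 17, 1, 1, 1, 72 (period 8).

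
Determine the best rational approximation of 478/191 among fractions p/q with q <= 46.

Expand x = 478/191 as a continued fraction with the Euclidean algorithm:
  478 = 2*191 + 96, so a_0 = 2.
  191 = 1*96 + 95, so a_1 = 1.
  96 = 1*95 + 1, so a_2 = 1.
  95 = 95*1 + 0, so a_3 = 95.
so x = [2; 1, 1, 95].
Convergents (p_i = a_i*p_{i-1} + p_{i-2}, q_i = a_i*q_{i-1} + q_{i-2} with p_{-2}=0, p_{-1}=1, q_{-2}=1, q_{-1}=0), until the denominator exceeds 46:
  i=0: a_0=2, p_0 = 2*1 + 0 = 2, q_0 = 2*0 + 1 = 1.
  i=1: a_1=1, p_1 = 1*2 + 1 = 3, q_1 = 1*1 + 0 = 1.
  i=2: a_2=1, p_2 = 1*3 + 2 = 5, q_2 = 1*1 + 1 = 2.
  i=3: a_3=95, p_3 = 95*5 + 3 = 478, q_3 = 95*2 + 1 = 191.
q_3 = 191 > 46, so the last convergent with denominator <= 46 is p_2/q_2 = 5/2.
The closest fraction with denominator <= 46 is either p_2/q_2 or the intermediate fraction (k*p_2 + p_1)/(k*q_2 + q_1) with the largest k >= 1 whose denominator stays <= 46; these approach x as k grows, and every other convergent or intermediate fraction in range is farther away.
Largest k: floor((46 - q_1)/q_2) = floor((46 - 1)/2) = 22.
That gives (22*5 + 3)/(22*2 + 1) = 113/45.
Compare the errors: |x - 5/2| = |478*2 - 5*191|/(191*2) = 1/382, and |x - 113/45| = |478*45 - 113*191|/(191*45) = 73/8595.
Cross-multiplying, 1*8595 = 8595 < 27886 = 73*382, so 1/382 is smaller: the convergent 5/2 is closer to x than 113/45.

5/2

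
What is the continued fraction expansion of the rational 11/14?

[0; 1, 3, 1, 2]

Run the Euclidean algorithm on 11 and 14; the successive quotients are the partial quotients a_0, a_1, ... (each step inverts the fractional part left over by the previous one):
  11 = 0*14 + 11, so a_0 = 0.
  14 = 1*11 + 3, so a_1 = 1.
  11 = 3*3 + 2, so a_2 = 3.
  3 = 1*2 + 1, so a_3 = 1.
  2 = 2*1 + 0, so a_4 = 2.
The remainder reaches 0 after 5 divisions, so the expansion has 5 partial quotients, read off in order.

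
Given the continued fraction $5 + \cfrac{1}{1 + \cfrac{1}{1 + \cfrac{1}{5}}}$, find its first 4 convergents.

Using the convergent recurrence p_i = a_i*p_{i-1} + p_{i-2}, q_i = a_i*q_{i-1} + q_{i-2} with p_{-2}=0, p_{-1}=1, q_{-2}=1, q_{-1}=0:
  i=0: a_0=5, p_0 = 5*1 + 0 = 5, q_0 = 5*0 + 1 = 1.
  i=1: a_1=1, p_1 = 1*5 + 1 = 6, q_1 = 1*1 + 0 = 1.
  i=2: a_2=1, p_2 = 1*6 + 5 = 11, q_2 = 1*1 + 1 = 2.
  i=3: a_3=5, p_3 = 5*11 + 6 = 61, q_3 = 5*2 + 1 = 11.

5/1, 6/1, 11/2, 61/11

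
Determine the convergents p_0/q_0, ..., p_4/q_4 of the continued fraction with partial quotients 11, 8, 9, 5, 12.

11/1, 89/8, 812/73, 4149/373, 50600/4549

Using the convergent recurrence p_i = a_i*p_{i-1} + p_{i-2}, q_i = a_i*q_{i-1} + q_{i-2} with p_{-2}=0, p_{-1}=1, q_{-2}=1, q_{-1}=0:
  i=0: a_0=11, p_0 = 11*1 + 0 = 11, q_0 = 11*0 + 1 = 1.
  i=1: a_1=8, p_1 = 8*11 + 1 = 89, q_1 = 8*1 + 0 = 8.
  i=2: a_2=9, p_2 = 9*89 + 11 = 812, q_2 = 9*8 + 1 = 73.
  i=3: a_3=5, p_3 = 5*812 + 89 = 4149, q_3 = 5*73 + 8 = 373.
  i=4: a_4=12, p_4 = 12*4149 + 812 = 50600, q_4 = 12*373 + 73 = 4549.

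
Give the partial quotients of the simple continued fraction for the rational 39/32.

Run the Euclidean algorithm on 39 and 32; the successive quotients are the partial quotients a_0, a_1, ... (each step inverts the fractional part left over by the previous one):
  39 = 1*32 + 7, so a_0 = 1.
  32 = 4*7 + 4, so a_1 = 4.
  7 = 1*4 + 3, so a_2 = 1.
  4 = 1*3 + 1, so a_3 = 1.
  3 = 3*1 + 0, so a_4 = 3.
The remainder reaches 0 after 5 divisions, so the expansion has 5 partial quotients, read off in order.

[1; 4, 1, 1, 3]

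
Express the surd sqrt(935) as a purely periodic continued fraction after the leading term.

[30; (1, 1, 2, 1, 2, 1, 1, 60)]

Write x_i = (sqrt(935) + m_i)/d_i with (m_0, d_0) = (0, 1). a_0 = floor(sqrt(935)) = 30, since 30^2 = 900 <= 935 < 961 = 31^2.
Iterate m_{i+1} = d_i*a_i - m_i, d_{i+1} = (935 - m_{i+1}^2)/d_i, a_{i+1} = floor((a_0 + m_{i+1})/d_{i+1}):
  m_1 = 1*30 - 0 = 30, d_1 = (935 - 30^2)/1 = 35/1 = 35, a_1 = floor((30 + 30)/35) = 1.
  m_2 = 35*1 - 30 = 5, d_2 = (935 - 5^2)/35 = 910/35 = 26, a_2 = floor((30 + 5)/26) = 1.
  m_3 = 26*1 - 5 = 21, d_3 = (935 - 21^2)/26 = 494/26 = 19, a_3 = floor((30 + 21)/19) = 2.
  m_4 = 19*2 - 21 = 17, d_4 = (935 - 17^2)/19 = 646/19 = 34, a_4 = floor((30 + 17)/34) = 1.
  m_5 = 34*1 - 17 = 17, d_5 = (935 - 17^2)/34 = 646/34 = 19, a_5 = floor((30 + 17)/19) = 2.
  m_6 = 19*2 - 17 = 21, d_6 = (935 - 21^2)/19 = 494/19 = 26, a_6 = floor((30 + 21)/26) = 1.
  m_7 = 26*1 - 21 = 5, d_7 = (935 - 5^2)/26 = 910/26 = 35, a_7 = floor((30 + 5)/35) = 1.
  m_8 = 35*1 - 5 = 30, d_8 = (935 - 30^2)/35 = 35/35 = 1, a_8 = floor((30 + 30)/1) = 60.
  m_9 = 1*60 - 30 = 30, d_9 = (935 - 30^2)/1 = 35/1 = 35: (m_9, d_9) = (m_1, d_1) = (30, 35), so from here the quotients repeat a_1, ..., a_8; the period length is 8.
Hence the expansion of sqrt(935) is a_0 = 30 followed by the repeating block 1, 1, 2, 1, 2, 1, 1, 60 (period 8).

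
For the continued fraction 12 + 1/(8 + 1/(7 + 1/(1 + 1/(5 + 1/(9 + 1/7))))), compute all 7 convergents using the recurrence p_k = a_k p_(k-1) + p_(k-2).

Using the convergent recurrence p_i = a_i*p_{i-1} + p_{i-2}, q_i = a_i*q_{i-1} + q_{i-2} with p_{-2}=0, p_{-1}=1, q_{-2}=1, q_{-1}=0:
  i=0: a_0=12, p_0 = 12*1 + 0 = 12, q_0 = 12*0 + 1 = 1.
  i=1: a_1=8, p_1 = 8*12 + 1 = 97, q_1 = 8*1 + 0 = 8.
  i=2: a_2=7, p_2 = 7*97 + 12 = 691, q_2 = 7*8 + 1 = 57.
  i=3: a_3=1, p_3 = 1*691 + 97 = 788, q_3 = 1*57 + 8 = 65.
  i=4: a_4=5, p_4 = 5*788 + 691 = 4631, q_4 = 5*65 + 57 = 382.
  i=5: a_5=9, p_5 = 9*4631 + 788 = 42467, q_5 = 9*382 + 65 = 3503.
  i=6: a_6=7, p_6 = 7*42467 + 4631 = 301900, q_6 = 7*3503 + 382 = 24903.

12/1, 97/8, 691/57, 788/65, 4631/382, 42467/3503, 301900/24903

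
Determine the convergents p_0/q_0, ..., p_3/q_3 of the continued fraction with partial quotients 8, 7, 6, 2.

Using the convergent recurrence p_i = a_i*p_{i-1} + p_{i-2}, q_i = a_i*q_{i-1} + q_{i-2} with p_{-2}=0, p_{-1}=1, q_{-2}=1, q_{-1}=0:
  i=0: a_0=8, p_0 = 8*1 + 0 = 8, q_0 = 8*0 + 1 = 1.
  i=1: a_1=7, p_1 = 7*8 + 1 = 57, q_1 = 7*1 + 0 = 7.
  i=2: a_2=6, p_2 = 6*57 + 8 = 350, q_2 = 6*7 + 1 = 43.
  i=3: a_3=2, p_3 = 2*350 + 57 = 757, q_3 = 2*43 + 7 = 93.

8/1, 57/7, 350/43, 757/93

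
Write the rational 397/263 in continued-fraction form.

Run the Euclidean algorithm on 397 and 263; the successive quotients are the partial quotients a_0, a_1, ... (each step inverts the fractional part left over by the previous one):
  397 = 1*263 + 134, so a_0 = 1.
  263 = 1*134 + 129, so a_1 = 1.
  134 = 1*129 + 5, so a_2 = 1.
  129 = 25*5 + 4, so a_3 = 25.
  5 = 1*4 + 1, so a_4 = 1.
  4 = 4*1 + 0, so a_5 = 4.
The remainder reaches 0 after 6 divisions, so the expansion has 6 partial quotients, read off in order.

[1; 1, 1, 25, 1, 4]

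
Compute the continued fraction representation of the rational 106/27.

[3; 1, 12, 2]

Run the Euclidean algorithm on 106 and 27; the successive quotients are the partial quotients a_0, a_1, ... (each step inverts the fractional part left over by the previous one):
  106 = 3*27 + 25, so a_0 = 3.
  27 = 1*25 + 2, so a_1 = 1.
  25 = 12*2 + 1, so a_2 = 12.
  2 = 2*1 + 0, so a_3 = 2.
The remainder reaches 0 after 4 divisions, so the expansion has 4 partial quotients, read off in order.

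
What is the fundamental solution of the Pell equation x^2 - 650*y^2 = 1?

(x, y) = (51, 2)

First expand sqrt(650) as a continued fraction. With x_i = (sqrt(650) + m_i)/d_i and (m_0, d_0) = (0, 1): a_0 = floor(sqrt(650)) = 25, since 25^2 = 625 <= 650 < 676 = 26^2.
Iterate m_{i+1} = d_i*a_i - m_i, d_{i+1} = (650 - m_{i+1}^2)/d_i, a_{i+1} = floor((a_0 + m_{i+1})/d_{i+1}):
  m_1 = 1*25 - 0 = 25, d_1 = (650 - 25^2)/1 = 25/1 = 25, a_1 = floor((25 + 25)/25) = 2.
  m_2 = 25*2 - 25 = 25, d_2 = (650 - 25^2)/25 = 25/25 = 1, a_2 = floor((25 + 25)/1) = 50.
  m_3 = 1*50 - 25 = 25, d_3 = (650 - 25^2)/1 = 25/1 = 25: (m_3, d_3) = (m_1, d_1) = (25, 25), so from here the quotients repeat a_1, a_2; the period length is 2.
So sqrt(650) = [25; (2, 50)] with period length k = 2.
k is even, so the fundamental solution of x^2 - 650y^2 = 1 is (p_{k-1}, q_{k-1}) = (p_1, q_1); compute convergents through index 1.
Convergents (p_i = a_i*p_{i-1} + p_{i-2}, q_i = a_i*q_{i-1} + q_{i-2} with p_{-2}=0, p_{-1}=1, q_{-2}=1, q_{-1}=0):
  i=0: a_0=25, p_0 = 25*1 + 0 = 25, q_0 = 25*0 + 1 = 1.
  i=1: a_1=2, p_1 = 2*25 + 1 = 51, q_1 = 2*1 + 0 = 2.
Check: 51^2 - 650*2^2 = 2601 - 2600 = 1, so (x, y) = (51, 2) solves the equation, and by the theorem it is the least positive solution.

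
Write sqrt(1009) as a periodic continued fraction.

Write x_i = (sqrt(1009) + m_i)/d_i with (m_0, d_0) = (0, 1). a_0 = floor(sqrt(1009)) = 31, since 31^2 = 961 <= 1009 < 1024 = 32^2.
Iterate m_{i+1} = d_i*a_i - m_i, d_{i+1} = (1009 - m_{i+1}^2)/d_i, a_{i+1} = floor((a_0 + m_{i+1})/d_{i+1}):
  m_1 = 1*31 - 0 = 31, d_1 = (1009 - 31^2)/1 = 48/1 = 48, a_1 = floor((31 + 31)/48) = 1.
  m_2 = 48*1 - 31 = 17, d_2 = (1009 - 17^2)/48 = 720/48 = 15, a_2 = floor((31 + 17)/15) = 3.
  m_3 = 15*3 - 17 = 28, d_3 = (1009 - 28^2)/15 = 225/15 = 15, a_3 = floor((31 + 28)/15) = 3.
  m_4 = 15*3 - 28 = 17, d_4 = (1009 - 17^2)/15 = 720/15 = 48, a_4 = floor((31 + 17)/48) = 1.
  m_5 = 48*1 - 17 = 31, d_5 = (1009 - 31^2)/48 = 48/48 = 1, a_5 = floor((31 + 31)/1) = 62.
  m_6 = 1*62 - 31 = 31, d_6 = (1009 - 31^2)/1 = 48/1 = 48: (m_6, d_6) = (m_1, d_1) = (31, 48), so from here the quotients repeat a_1, ..., a_5; the period length is 5.
Hence the expansion of sqrt(1009) is a_0 = 31 followed by the repeating block 1, 3, 3, 1, 62 (period 5).

[31; (1, 3, 3, 1, 62)]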